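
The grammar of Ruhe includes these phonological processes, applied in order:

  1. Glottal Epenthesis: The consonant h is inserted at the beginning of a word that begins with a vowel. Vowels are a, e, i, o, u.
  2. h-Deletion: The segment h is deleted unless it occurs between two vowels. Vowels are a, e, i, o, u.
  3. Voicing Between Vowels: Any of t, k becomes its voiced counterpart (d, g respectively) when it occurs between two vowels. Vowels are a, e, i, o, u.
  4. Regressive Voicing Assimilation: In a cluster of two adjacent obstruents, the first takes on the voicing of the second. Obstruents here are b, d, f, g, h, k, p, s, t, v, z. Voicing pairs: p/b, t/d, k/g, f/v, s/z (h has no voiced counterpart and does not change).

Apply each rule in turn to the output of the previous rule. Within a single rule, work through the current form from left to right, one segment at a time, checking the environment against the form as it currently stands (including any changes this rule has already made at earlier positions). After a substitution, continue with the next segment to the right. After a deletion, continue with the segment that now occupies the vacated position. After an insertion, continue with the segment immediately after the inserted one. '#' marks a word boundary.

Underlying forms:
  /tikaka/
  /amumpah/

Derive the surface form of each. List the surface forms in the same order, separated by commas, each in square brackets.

[tigaga], [amumpa]

/tikaka/:
  1 Glottal Epenthesis: no change — [tikaka]
  2 h-Deletion: no change — [tikaka]
  3 Voicing Between Vowels: [tikaka] → [tigaga]
  4 Regressive Voicing Assimilation: no change — [tigaga]
/amumpah/:
  1 Glottal Epenthesis: [amumpah] → [hamumpah]
  2 h-Deletion: [hamumpah] → [amumpa]
  3 Voicing Between Vowels: no change — [amumpa]
  4 Regressive Voicing Assimilation: no change — [amumpa]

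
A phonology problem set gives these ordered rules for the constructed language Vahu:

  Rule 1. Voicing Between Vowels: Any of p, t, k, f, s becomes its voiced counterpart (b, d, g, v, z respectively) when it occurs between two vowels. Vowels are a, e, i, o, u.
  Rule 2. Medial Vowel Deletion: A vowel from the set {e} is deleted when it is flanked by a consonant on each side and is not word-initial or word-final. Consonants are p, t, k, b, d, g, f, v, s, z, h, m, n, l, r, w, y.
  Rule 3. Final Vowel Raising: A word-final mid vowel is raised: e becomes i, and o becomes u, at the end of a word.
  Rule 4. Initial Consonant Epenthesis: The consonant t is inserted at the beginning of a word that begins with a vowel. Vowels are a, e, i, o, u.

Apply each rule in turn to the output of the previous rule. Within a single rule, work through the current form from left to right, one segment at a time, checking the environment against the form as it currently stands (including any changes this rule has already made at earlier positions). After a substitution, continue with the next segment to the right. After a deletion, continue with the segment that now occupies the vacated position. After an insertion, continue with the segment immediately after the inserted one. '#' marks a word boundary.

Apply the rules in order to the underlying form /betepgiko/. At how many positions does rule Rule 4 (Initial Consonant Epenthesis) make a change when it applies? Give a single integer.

0

Rule 1 Voicing Between Vowels: [betepgiko] → [bedepgigo]
Rule 2 Medial Vowel Deletion: [bedepgigo] → [bdpgigo]
Rule 3 Final Vowel Raising: [bdpgigo] → [bdpgigu]
Rule 4 Initial Consonant Epenthesis: no change — [bdpgigu]
Rule Rule 4 changed 0 position(s).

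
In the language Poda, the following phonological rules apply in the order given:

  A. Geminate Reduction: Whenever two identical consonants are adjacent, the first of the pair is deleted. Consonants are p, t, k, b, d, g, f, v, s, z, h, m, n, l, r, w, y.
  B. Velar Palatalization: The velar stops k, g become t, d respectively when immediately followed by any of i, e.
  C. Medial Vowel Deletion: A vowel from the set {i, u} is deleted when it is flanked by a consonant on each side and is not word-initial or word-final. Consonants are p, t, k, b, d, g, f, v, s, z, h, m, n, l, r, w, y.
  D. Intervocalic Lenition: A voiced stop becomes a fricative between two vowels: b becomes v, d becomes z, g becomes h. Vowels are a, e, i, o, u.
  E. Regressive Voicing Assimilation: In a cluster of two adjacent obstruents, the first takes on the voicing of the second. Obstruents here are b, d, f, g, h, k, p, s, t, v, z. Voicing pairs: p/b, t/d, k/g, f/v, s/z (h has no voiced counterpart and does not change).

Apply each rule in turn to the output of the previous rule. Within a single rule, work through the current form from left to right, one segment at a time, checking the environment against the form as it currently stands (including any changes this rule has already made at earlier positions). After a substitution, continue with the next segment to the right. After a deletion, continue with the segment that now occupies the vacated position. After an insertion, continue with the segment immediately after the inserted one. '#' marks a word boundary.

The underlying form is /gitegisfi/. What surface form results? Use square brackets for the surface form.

[ttetsfi]

A Geminate Reduction: no change — [gitegisfi]
B Velar Palatalization: [gitegisfi] → [ditedisfi]
C Medial Vowel Deletion: [ditedisfi] → [dtedsfi]
D Intervocalic Lenition: no change — [dtedsfi]
E Regressive Voicing Assimilation: [dtedsfi] → [ttetsfi]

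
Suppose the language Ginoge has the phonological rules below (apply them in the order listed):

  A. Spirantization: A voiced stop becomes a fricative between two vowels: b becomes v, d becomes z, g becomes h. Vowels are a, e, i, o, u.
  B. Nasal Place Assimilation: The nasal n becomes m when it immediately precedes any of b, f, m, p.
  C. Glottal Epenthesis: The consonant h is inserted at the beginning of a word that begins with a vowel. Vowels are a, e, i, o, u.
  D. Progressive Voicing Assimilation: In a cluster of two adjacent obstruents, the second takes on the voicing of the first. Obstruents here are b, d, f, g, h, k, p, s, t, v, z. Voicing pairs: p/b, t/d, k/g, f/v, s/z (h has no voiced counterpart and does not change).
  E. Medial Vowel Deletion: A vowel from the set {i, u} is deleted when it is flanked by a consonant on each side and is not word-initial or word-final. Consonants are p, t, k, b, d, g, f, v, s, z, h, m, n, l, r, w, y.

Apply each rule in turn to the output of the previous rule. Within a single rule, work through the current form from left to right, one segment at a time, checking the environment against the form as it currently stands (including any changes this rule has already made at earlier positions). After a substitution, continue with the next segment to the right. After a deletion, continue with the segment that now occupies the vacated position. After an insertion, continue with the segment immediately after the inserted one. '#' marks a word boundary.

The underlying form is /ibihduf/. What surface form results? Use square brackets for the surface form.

[hvhtf]

A Spirantization: [ibihduf] → [ivihduf]
B Nasal Place Assimilation: no change — [ivihduf]
C Glottal Epenthesis: [ivihduf] → [hivihduf]
D Progressive Voicing Assimilation: [hivihduf] → [hivihtuf]
E Medial Vowel Deletion: [hivihtuf] → [hvhtf]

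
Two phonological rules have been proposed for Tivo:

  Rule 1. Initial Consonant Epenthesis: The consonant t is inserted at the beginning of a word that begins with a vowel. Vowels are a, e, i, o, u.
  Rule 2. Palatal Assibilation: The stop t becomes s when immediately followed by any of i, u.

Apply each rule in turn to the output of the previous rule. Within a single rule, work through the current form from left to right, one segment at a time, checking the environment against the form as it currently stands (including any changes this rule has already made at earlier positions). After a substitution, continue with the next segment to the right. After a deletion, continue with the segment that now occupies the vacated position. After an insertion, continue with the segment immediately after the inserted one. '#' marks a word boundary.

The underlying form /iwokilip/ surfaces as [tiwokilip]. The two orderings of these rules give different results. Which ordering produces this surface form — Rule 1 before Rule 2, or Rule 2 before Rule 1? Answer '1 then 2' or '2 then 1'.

Order 1 then 2:
  1 Initial Consonant Epenthesis: [iwokilip] → [tiwokilip]
  2 Palatal Assibilation: [tiwokilip] → [siwokilip]
  result: [siwokilip]
Order 2 then 1:
  2 Palatal Assibilation: no change — [iwokilip]
  1 Initial Consonant Epenthesis: [iwokilip] → [tiwokilip]
  result: [tiwokilip]

2 then 1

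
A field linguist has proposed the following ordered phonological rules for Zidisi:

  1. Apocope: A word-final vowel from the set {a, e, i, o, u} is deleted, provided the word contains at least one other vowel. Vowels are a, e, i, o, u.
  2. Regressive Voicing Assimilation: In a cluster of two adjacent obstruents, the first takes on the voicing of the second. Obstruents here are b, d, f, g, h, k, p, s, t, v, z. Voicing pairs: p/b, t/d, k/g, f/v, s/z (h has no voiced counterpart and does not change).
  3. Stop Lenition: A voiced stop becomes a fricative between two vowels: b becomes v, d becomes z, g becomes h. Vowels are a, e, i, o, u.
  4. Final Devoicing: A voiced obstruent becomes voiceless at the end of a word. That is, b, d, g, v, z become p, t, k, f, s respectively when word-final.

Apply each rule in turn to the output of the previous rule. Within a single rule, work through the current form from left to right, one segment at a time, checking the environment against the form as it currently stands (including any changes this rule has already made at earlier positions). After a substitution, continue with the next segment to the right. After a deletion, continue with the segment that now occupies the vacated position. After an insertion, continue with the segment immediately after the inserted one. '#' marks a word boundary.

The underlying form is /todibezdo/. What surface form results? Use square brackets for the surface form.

[tozivezt]

1 Apocope: [todibezdo] → [todibezd]
2 Regressive Voicing Assimilation: no change — [todibezd]
3 Stop Lenition: [todibezd] → [tozivezd]
4 Final Devoicing: [tozivezd] → [tozivezt]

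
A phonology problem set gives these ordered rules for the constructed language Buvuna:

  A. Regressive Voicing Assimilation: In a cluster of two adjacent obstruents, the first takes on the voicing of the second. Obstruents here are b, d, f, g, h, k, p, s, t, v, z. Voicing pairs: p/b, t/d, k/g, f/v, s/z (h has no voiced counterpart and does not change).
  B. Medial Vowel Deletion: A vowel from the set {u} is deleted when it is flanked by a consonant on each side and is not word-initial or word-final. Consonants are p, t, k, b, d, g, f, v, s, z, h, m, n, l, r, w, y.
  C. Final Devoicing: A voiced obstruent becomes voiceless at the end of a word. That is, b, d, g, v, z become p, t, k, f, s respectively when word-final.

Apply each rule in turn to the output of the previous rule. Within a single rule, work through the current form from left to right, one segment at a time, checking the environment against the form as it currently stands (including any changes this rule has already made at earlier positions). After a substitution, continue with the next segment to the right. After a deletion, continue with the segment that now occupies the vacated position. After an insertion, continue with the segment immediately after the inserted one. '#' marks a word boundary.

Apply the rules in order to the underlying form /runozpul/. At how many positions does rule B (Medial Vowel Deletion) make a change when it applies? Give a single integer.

A Regressive Voicing Assimilation: [runozpul] → [runospul]
B Medial Vowel Deletion: [runospul] → [rnospl]
C Final Devoicing: no change — [rnospl]
Rule B changed 2 position(s).

2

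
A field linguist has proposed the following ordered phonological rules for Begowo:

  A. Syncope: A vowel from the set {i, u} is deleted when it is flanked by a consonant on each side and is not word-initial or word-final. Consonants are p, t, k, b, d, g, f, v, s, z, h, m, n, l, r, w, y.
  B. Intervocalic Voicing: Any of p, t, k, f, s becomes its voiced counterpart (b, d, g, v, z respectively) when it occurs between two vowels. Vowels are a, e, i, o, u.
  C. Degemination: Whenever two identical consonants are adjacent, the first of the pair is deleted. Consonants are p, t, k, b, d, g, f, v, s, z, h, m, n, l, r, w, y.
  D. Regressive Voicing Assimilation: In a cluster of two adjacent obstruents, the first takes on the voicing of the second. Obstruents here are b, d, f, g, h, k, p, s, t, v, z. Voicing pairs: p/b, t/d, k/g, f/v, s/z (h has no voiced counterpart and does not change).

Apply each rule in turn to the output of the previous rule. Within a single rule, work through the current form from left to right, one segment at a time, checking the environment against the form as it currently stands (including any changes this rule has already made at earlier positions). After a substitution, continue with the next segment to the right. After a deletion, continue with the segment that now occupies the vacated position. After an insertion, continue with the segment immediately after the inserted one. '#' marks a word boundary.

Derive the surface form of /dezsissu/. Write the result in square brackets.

[dessu]

A Syncope: [dezsissu] → [dezsssu]
B Intervocalic Voicing: no change — [dezsssu]
C Degemination: [dezsssu] → [dezsu]
D Regressive Voicing Assimilation: [dezsu] → [dessu]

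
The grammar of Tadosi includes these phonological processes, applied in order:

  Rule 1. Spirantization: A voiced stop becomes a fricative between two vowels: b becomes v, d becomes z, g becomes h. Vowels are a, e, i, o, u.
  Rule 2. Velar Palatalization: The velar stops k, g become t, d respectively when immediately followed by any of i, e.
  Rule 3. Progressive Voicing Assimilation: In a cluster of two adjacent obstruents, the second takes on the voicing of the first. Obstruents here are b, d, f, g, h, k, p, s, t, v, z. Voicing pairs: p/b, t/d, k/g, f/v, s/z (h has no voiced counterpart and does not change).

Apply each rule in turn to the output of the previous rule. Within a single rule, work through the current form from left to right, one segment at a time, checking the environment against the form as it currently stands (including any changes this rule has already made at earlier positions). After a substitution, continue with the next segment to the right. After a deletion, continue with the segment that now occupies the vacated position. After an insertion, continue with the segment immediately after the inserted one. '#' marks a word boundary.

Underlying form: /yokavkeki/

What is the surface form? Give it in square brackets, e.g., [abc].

Rule 1 Spirantization: no change — [yokavkeki]
Rule 2 Velar Palatalization: [yokavkeki] → [yokavteti]
Rule 3 Progressive Voicing Assimilation: [yokavteti] → [yokavdeti]

[yokavdeti]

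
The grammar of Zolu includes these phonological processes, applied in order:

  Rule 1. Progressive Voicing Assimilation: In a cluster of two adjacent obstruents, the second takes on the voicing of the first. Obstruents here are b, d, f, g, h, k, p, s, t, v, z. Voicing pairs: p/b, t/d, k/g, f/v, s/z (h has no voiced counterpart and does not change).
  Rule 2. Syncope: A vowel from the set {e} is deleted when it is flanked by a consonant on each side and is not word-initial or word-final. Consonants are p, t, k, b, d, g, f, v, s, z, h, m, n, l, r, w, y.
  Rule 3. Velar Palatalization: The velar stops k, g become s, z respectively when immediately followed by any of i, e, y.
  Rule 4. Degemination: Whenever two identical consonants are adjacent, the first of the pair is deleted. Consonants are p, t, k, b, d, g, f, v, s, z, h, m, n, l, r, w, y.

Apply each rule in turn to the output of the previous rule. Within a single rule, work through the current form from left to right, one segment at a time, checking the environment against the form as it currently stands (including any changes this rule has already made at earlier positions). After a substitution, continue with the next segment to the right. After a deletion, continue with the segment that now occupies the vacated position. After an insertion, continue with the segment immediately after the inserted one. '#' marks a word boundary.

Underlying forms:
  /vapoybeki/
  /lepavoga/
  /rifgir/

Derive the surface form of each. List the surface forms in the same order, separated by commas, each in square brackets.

[vapoybsi], [lpavoga], [rifsir]

/vapoybeki/:
  Rule 1 Progressive Voicing Assimilation: no change — [vapoybeki]
  Rule 2 Syncope: [vapoybeki] → [vapoybki]
  Rule 3 Velar Palatalization: [vapoybki] → [vapoybsi]
  Rule 4 Degemination: no change — [vapoybsi]
/lepavoga/:
  Rule 1 Progressive Voicing Assimilation: no change — [lepavoga]
  Rule 2 Syncope: [lepavoga] → [lpavoga]
  Rule 3 Velar Palatalization: no change — [lpavoga]
  Rule 4 Degemination: no change — [lpavoga]
/rifgir/:
  Rule 1 Progressive Voicing Assimilation: [rifgir] → [rifkir]
  Rule 2 Syncope: no change — [rifkir]
  Rule 3 Velar Palatalization: [rifkir] → [rifsir]
  Rule 4 Degemination: no change — [rifsir]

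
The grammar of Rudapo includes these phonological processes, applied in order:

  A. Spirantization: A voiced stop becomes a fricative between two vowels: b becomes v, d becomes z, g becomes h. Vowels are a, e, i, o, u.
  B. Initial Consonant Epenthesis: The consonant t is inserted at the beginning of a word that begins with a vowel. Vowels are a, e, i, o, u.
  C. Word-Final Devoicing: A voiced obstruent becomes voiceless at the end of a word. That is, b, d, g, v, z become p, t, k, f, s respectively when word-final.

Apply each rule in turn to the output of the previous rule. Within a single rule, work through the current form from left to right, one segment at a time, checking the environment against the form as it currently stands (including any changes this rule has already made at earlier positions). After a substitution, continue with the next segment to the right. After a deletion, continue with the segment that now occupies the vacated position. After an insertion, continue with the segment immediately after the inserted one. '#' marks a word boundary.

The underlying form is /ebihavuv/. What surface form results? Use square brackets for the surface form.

A Spirantization: [ebihavuv] → [evihavuv]
B Initial Consonant Epenthesis: [evihavuv] → [tevihavuv]
C Word-Final Devoicing: [tevihavuv] → [tevihavuf]

[tevihavuf]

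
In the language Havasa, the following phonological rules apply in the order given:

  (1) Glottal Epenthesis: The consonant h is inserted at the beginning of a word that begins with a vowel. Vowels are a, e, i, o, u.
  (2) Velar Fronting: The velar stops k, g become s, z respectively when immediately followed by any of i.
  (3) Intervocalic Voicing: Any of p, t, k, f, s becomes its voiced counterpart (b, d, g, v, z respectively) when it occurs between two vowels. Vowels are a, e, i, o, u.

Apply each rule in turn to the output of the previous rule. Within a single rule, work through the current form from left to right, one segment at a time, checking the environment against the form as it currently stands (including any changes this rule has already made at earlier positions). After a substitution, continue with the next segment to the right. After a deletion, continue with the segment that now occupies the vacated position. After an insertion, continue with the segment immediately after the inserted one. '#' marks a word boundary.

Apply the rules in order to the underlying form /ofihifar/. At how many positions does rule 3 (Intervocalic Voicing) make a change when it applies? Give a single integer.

2

(1) Glottal Epenthesis: [ofihifar] → [hofihifar]
(2) Velar Fronting: no change — [hofihifar]
(3) Intervocalic Voicing: [hofihifar] → [hovihivar]
Rule 3 changed 2 position(s).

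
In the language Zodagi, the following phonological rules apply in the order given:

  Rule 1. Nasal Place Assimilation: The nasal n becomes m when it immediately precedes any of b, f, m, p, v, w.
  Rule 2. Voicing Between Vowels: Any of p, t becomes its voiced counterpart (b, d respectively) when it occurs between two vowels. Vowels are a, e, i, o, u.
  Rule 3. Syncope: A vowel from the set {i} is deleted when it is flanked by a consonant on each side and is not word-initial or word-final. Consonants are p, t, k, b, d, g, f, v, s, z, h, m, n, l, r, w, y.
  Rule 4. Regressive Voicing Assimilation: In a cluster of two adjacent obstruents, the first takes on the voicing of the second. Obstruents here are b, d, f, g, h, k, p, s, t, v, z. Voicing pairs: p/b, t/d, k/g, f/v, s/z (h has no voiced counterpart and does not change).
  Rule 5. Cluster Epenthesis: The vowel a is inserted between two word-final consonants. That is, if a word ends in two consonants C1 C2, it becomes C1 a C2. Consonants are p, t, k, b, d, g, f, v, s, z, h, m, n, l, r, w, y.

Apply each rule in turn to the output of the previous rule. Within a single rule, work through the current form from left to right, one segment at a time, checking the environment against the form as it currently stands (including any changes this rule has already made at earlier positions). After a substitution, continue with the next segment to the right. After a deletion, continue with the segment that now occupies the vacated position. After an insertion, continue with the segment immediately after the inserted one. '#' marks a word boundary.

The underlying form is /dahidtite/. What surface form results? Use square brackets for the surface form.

Rule 1 Nasal Place Assimilation: no change — [dahidtite]
Rule 2 Voicing Between Vowels: [dahidtite] → [dahidtide]
Rule 3 Syncope: [dahidtide] → [dahdtde]
Rule 4 Regressive Voicing Assimilation: [dahdtde] → [dahtdde]
Rule 5 Cluster Epenthesis: no change — [dahtdde]

[dahtdde]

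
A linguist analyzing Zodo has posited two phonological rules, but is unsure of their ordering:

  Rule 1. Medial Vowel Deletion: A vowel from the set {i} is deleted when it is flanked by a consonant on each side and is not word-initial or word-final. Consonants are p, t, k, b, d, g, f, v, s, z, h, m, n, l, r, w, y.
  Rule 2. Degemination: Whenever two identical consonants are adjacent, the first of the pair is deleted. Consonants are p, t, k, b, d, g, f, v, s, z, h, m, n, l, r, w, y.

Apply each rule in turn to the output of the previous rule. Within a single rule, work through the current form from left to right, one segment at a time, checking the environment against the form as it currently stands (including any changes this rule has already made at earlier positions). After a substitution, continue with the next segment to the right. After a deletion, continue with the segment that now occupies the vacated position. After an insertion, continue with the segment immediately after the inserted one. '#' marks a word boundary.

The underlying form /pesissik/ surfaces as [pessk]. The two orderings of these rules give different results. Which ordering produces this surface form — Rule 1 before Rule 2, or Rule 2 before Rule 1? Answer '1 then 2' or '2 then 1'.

Order 1 then 2:
  1 Medial Vowel Deletion: [pesissik] → [pesssk]
  2 Degemination: [pesssk] → [pesk]
  result: [pesk]
Order 2 then 1:
  2 Degemination: [pesissik] → [pesisik]
  1 Medial Vowel Deletion: [pesisik] → [pessk]
  result: [pessk]

2 then 1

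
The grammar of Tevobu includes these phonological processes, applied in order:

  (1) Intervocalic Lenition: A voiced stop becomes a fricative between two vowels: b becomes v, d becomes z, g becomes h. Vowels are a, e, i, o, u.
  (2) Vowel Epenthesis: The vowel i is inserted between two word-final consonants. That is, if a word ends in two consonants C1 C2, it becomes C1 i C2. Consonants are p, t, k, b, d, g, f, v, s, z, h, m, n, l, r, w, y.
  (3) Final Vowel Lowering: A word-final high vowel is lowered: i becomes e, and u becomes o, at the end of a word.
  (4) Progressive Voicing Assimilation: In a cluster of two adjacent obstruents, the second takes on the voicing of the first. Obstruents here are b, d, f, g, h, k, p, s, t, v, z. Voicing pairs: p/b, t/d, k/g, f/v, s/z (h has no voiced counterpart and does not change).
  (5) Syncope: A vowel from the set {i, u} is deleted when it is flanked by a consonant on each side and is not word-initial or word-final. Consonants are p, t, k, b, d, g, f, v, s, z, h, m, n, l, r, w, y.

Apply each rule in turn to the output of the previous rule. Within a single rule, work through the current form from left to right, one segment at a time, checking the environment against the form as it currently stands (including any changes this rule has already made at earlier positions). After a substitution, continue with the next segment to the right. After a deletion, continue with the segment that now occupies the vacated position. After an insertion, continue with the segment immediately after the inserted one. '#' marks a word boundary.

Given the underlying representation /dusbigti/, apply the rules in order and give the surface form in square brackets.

(1) Intervocalic Lenition: no change — [dusbigti]
(2) Vowel Epenthesis: no change — [dusbigti]
(3) Final Vowel Lowering: [dusbigti] → [dusbigte]
(4) Progressive Voicing Assimilation: [dusbigte] → [duspigde]
(5) Syncope: [duspigde] → [dspgde]

[dspgde]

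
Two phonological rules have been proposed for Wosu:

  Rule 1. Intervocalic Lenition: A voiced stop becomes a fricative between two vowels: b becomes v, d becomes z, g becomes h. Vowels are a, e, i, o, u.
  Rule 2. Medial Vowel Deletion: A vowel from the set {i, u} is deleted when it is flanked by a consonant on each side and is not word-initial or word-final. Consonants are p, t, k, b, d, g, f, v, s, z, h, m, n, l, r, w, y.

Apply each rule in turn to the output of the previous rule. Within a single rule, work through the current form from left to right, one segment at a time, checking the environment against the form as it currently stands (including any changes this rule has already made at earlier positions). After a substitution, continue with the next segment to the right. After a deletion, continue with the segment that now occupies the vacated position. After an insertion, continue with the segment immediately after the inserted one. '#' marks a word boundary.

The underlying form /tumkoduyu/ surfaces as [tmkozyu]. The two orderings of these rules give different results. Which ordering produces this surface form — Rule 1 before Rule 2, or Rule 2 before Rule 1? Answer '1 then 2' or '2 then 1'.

1 then 2

Order 1 then 2:
  1 Intervocalic Lenition: [tumkoduyu] → [tumkozuyu]
  2 Medial Vowel Deletion: [tumkozuyu] → [tmkozyu]
  result: [tmkozyu]
Order 2 then 1:
  2 Medial Vowel Deletion: [tumkoduyu] → [tmkodyu]
  1 Intervocalic Lenition: no change — [tmkodyu]
  result: [tmkodyu]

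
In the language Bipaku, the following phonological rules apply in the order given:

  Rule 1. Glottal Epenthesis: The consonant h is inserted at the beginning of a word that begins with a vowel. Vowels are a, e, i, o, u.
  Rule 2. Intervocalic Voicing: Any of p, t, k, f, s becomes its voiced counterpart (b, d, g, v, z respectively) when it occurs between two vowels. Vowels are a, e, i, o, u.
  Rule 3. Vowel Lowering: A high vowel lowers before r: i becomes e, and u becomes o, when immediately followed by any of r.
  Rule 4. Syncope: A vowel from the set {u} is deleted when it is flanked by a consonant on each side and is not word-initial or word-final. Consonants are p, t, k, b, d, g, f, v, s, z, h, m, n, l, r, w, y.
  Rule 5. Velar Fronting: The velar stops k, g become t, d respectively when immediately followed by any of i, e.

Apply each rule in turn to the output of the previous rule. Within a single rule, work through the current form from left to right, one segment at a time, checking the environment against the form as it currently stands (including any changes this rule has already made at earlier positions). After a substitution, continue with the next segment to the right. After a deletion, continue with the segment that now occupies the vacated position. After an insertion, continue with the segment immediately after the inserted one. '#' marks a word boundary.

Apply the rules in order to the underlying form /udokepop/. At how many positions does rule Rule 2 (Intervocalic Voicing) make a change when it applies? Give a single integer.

Rule 1 Glottal Epenthesis: [udokepop] → [hudokepop]
Rule 2 Intervocalic Voicing: [hudokepop] → [hudogebop]
Rule 3 Vowel Lowering: no change — [hudogebop]
Rule 4 Syncope: [hudogebop] → [hdogebop]
Rule 5 Velar Fronting: [hdogebop] → [hdodebop]
Rule Rule 2 changed 2 position(s).

2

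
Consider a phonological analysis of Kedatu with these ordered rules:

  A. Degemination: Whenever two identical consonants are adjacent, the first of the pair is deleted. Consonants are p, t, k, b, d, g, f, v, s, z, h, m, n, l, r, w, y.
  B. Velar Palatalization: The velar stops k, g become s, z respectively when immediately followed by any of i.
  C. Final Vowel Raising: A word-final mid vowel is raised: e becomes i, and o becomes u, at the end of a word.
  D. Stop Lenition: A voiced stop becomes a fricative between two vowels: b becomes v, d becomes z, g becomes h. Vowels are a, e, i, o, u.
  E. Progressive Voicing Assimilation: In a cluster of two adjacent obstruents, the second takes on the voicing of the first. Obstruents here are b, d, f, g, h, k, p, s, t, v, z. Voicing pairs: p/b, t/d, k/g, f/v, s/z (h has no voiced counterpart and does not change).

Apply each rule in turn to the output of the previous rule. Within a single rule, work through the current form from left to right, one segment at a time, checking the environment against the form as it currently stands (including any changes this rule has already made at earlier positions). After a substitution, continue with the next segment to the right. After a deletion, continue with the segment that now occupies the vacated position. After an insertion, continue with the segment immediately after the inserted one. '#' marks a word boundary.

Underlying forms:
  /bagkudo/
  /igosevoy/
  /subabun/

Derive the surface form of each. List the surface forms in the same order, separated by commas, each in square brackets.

/bagkudo/:
  A Degemination: no change — [bagkudo]
  B Velar Palatalization: no change — [bagkudo]
  C Final Vowel Raising: [bagkudo] → [bagkudu]
  D Stop Lenition: [bagkudu] → [bagkuzu]
  E Progressive Voicing Assimilation: [bagkuzu] → [bagguzu]
/igosevoy/:
  A Degemination: no change — [igosevoy]
  B Velar Palatalization: no change — [igosevoy]
  C Final Vowel Raising: no change — [igosevoy]
  D Stop Lenition: [igosevoy] → [ihosevoy]
  E Progressive Voicing Assimilation: no change — [ihosevoy]
/subabun/:
  A Degemination: no change — [subabun]
  B Velar Palatalization: no change — [subabun]
  C Final Vowel Raising: no change — [subabun]
  D Stop Lenition: [subabun] → [suvavun]
  E Progressive Voicing Assimilation: no change — [suvavun]

[bagguzu], [ihosevoy], [suvavun]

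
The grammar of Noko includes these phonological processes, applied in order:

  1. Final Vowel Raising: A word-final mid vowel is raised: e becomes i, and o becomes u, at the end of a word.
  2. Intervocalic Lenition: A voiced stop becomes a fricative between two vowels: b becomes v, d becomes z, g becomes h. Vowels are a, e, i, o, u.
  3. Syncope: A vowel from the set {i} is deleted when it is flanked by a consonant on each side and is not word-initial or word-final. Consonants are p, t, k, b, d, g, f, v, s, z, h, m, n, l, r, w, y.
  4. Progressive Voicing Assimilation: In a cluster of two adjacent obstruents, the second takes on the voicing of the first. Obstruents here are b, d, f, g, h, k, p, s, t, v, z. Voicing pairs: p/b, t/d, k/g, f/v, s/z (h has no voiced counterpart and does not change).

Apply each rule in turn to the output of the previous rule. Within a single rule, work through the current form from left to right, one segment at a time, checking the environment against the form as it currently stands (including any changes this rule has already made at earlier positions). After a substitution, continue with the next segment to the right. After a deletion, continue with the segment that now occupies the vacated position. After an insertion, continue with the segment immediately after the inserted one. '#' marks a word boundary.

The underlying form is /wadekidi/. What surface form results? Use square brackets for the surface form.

[wazeksi]

1 Final Vowel Raising: no change — [wadekidi]
2 Intervocalic Lenition: [wadekidi] → [wazekizi]
3 Syncope: [wazekizi] → [wazekzi]
4 Progressive Voicing Assimilation: [wazekzi] → [wazeksi]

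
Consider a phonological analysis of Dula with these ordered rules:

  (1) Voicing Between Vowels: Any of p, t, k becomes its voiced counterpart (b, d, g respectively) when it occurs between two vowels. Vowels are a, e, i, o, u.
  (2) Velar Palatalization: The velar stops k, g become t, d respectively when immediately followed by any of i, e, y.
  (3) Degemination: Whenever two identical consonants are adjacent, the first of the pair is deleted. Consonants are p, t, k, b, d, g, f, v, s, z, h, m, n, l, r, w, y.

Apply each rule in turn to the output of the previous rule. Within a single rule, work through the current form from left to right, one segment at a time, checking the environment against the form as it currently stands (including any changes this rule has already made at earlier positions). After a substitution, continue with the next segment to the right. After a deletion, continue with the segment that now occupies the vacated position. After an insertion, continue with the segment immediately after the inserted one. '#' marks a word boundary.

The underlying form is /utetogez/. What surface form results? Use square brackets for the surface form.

(1) Voicing Between Vowels: [utetogez] → [udedogez]
(2) Velar Palatalization: [udedogez] → [udedodez]
(3) Degemination: no change — [udedodez]

[udedodez]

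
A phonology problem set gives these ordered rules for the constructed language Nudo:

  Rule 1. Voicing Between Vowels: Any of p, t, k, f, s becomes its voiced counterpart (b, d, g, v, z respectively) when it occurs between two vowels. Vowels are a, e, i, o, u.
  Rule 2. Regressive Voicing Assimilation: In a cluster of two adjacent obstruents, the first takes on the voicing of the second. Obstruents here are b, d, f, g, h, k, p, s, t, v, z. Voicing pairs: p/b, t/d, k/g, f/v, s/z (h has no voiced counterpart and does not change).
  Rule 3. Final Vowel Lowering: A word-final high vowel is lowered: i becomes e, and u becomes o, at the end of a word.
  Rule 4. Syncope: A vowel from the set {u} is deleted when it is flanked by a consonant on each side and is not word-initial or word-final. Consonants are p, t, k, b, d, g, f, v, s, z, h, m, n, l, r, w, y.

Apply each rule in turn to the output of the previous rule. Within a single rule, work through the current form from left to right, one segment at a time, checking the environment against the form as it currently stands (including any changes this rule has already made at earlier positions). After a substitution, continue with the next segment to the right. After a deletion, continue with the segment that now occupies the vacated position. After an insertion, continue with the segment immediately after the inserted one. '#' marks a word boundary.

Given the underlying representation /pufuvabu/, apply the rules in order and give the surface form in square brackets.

Rule 1 Voicing Between Vowels: [pufuvabu] → [puvuvabu]
Rule 2 Regressive Voicing Assimilation: no change — [puvuvabu]
Rule 3 Final Vowel Lowering: [puvuvabu] → [puvuvabo]
Rule 4 Syncope: [puvuvabo] → [pvvabo]

[pvvabo]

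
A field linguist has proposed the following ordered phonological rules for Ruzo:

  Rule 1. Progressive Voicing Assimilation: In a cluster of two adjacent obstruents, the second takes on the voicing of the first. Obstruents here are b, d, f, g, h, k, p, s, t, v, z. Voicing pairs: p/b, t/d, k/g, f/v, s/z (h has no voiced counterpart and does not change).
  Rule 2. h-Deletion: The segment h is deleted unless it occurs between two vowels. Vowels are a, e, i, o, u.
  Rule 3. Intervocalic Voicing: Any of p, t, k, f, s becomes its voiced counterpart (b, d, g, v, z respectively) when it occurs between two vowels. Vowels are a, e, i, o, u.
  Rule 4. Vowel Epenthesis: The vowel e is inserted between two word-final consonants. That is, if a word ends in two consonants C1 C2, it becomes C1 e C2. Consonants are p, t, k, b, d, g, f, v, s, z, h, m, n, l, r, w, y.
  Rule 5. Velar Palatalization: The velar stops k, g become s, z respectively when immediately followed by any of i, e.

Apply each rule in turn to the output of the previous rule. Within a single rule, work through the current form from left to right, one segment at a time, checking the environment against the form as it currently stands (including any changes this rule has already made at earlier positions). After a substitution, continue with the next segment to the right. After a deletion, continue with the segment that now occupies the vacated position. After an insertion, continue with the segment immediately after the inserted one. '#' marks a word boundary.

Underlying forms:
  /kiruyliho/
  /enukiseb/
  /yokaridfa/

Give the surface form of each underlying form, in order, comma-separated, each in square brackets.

/kiruyliho/:
  Rule 1 Progressive Voicing Assimilation: no change — [kiruyliho]
  Rule 2 h-Deletion: no change — [kiruyliho]
  Rule 3 Intervocalic Voicing: no change — [kiruyliho]
  Rule 4 Vowel Epenthesis: no change — [kiruyliho]
  Rule 5 Velar Palatalization: [kiruyliho] → [siruyliho]
/enukiseb/:
  Rule 1 Progressive Voicing Assimilation: no change — [enukiseb]
  Rule 2 h-Deletion: no change — [enukiseb]
  Rule 3 Intervocalic Voicing: [enukiseb] → [enugizeb]
  Rule 4 Vowel Epenthesis: no change — [enugizeb]
  Rule 5 Velar Palatalization: [enugizeb] → [enuzizeb]
/yokaridfa/:
  Rule 1 Progressive Voicing Assimilation: [yokaridfa] → [yokaridva]
  Rule 2 h-Deletion: no change — [yokaridva]
  Rule 3 Intervocalic Voicing: [yokaridva] → [yogaridva]
  Rule 4 Vowel Epenthesis: no change — [yogaridva]
  Rule 5 Velar Palatalization: no change — [yogaridva]

[siruyliho], [enuzizeb], [yogaridva]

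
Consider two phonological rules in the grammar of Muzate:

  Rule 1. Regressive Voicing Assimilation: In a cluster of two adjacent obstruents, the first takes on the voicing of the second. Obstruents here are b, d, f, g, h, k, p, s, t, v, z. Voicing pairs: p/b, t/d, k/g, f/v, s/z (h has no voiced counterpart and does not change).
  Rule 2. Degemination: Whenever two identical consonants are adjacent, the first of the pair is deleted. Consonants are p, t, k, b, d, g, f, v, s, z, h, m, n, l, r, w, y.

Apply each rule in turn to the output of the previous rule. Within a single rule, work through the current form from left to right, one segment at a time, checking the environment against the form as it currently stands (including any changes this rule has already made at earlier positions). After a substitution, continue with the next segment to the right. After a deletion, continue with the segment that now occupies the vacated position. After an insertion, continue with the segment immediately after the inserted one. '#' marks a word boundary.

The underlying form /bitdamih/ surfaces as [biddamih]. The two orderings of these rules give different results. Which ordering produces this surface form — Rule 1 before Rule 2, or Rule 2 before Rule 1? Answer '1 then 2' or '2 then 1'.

Order 1 then 2:
  1 Regressive Voicing Assimilation: [bitdamih] → [biddamih]
  2 Degemination: [biddamih] → [bidamih]
  result: [bidamih]
Order 2 then 1:
  2 Degemination: no change — [bitdamih]
  1 Regressive Voicing Assimilation: [bitdamih] → [biddamih]
  result: [biddamih]

2 then 1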